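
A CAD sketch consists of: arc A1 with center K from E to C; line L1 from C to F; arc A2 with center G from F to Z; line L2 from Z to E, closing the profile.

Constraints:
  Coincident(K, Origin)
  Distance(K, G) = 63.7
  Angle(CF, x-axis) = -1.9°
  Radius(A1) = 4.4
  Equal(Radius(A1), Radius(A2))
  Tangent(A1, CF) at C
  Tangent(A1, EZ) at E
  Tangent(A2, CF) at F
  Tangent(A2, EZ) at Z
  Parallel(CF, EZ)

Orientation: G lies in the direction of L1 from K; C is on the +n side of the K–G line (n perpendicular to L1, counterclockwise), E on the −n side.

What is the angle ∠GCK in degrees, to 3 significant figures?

86.0°

The slot axis is L1's direction at -1.9°, so u = (cos -1.9°, sin -1.9°) = (0.999, -0.0332) and n = (−sin -1.9°, cos -1.9°) = (0.0332, 0.999). K is at the origin and G lies 63.7 along u from K, so G = 63.7·u = (63.7, -2.11). Tangency of A1 to both parallel lines with radius 4.4 puts C and E at K ± 4.4·n: C = (0.146, 4.40), E = (-0.146, -4.40). Then cos ∠GCK = CG·CK / (|CG||CK|), giving 86.0°.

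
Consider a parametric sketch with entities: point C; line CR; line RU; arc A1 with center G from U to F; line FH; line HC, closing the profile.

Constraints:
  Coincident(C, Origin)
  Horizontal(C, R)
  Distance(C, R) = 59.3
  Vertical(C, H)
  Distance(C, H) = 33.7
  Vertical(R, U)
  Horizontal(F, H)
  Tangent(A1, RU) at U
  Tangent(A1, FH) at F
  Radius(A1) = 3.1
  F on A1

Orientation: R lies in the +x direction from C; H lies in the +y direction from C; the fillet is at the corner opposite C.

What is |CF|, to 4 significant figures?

65.53

C is at the origin; CR is horizontal with |CR| = 59.3 and R on the +x side, so R = (59.30, 0.000). CH is vertical with |CH| = 33.7 and H on the +y side, so H = (0.000, 33.70). The virtual corner opposite C is at (59.30, 33.70). Since A1 is tangent to RU there, GU ⟂ RU and A1 meets FH tangentially, so GF is at right angles to FH, with radius 3.1, so the center G sits 3.1 in from both sides at G = (56.20, 30.60). That places the tangent points at U = (59.30, 30.60) on RU and F = (56.20, 33.70) on FH. Then |CF| = |F − C| = 65.53.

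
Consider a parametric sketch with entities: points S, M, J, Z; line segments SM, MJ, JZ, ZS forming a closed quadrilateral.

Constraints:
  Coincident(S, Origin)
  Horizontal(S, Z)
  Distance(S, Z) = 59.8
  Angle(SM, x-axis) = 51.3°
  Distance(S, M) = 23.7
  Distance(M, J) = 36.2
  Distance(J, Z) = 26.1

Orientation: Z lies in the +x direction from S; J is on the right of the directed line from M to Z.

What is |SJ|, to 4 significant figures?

37.64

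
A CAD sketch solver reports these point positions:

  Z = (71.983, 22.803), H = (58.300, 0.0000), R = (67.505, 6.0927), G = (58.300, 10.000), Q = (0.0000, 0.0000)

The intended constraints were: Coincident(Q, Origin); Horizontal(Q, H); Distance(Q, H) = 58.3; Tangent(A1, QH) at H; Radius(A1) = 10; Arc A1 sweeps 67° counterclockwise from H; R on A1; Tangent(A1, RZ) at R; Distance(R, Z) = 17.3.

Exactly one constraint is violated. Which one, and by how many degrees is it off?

Tangent(A1, RZ) at R — off by 8.00°.

Q = (0.00, 0.00) ✓; Q.y = 0.00, H.y = 0.00 ✓; |QH| = 58.30 ✓; ∠(GH, HQ) = 90.00° ✓; |GH| = 10.00 ✓; bearing(G→R) − bearing(G→H) = 67.00° ✓; |GR| = 10.00 ✓; ∠(GR, RZ) = 82.00° ✗; |RZ| = 17.30 ✓.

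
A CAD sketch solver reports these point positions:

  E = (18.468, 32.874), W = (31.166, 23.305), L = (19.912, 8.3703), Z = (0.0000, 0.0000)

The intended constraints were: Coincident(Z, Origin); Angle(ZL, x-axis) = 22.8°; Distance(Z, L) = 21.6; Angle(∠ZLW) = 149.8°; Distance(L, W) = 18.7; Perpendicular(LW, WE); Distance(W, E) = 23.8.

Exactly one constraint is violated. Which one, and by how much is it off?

Distance(W, E) = 23.8 — off by 7.90.

Z = (0.00, 0.00) ✓; ZL at 22.80° ✓; |ZL| = 21.60 ✓; ∠ZLW = 149.8° ✓; |LW| = 18.70 ✓; ∠(LW, WE) = 90.00° ✓; |WE| = 15.90 ✗.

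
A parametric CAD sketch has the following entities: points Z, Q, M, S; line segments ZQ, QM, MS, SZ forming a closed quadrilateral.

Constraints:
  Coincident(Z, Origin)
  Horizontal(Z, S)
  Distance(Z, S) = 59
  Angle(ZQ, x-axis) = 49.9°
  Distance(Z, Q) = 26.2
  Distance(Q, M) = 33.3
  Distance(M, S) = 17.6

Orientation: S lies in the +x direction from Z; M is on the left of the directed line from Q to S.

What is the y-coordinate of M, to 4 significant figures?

15.00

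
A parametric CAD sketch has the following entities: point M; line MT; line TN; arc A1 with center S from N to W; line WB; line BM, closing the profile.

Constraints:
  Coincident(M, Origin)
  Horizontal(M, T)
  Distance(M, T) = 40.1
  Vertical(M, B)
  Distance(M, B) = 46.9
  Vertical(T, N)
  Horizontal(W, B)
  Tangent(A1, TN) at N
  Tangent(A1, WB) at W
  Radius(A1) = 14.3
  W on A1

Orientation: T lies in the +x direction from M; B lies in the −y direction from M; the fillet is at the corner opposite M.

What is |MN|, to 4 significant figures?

51.68

The virtual corner opposite M is at (40.10, -46.90). Tangency of A1 to TN means the radius SN is perpendicular to TN and A1 meets WB tangentially, so SW is at right angles to WB, with radius 14.3, so the center S sits 14.3 in from both sides at S = (25.80, -32.60). That places the tangent points at N = (40.10, -32.60) on TN and W = (25.80, -46.90) on WB. Then |MN| = |N − M| = 51.68.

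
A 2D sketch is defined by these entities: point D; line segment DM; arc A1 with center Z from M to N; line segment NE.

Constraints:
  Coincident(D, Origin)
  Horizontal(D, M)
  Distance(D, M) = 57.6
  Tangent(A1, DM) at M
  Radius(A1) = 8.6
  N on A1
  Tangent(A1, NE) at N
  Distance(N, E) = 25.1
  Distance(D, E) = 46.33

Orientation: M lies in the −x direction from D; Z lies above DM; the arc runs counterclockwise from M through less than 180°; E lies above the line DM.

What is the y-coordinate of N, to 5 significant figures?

4.4723

Checks: |ZN| = 8.600 ✓; ∠(ZN, NE) = 90.00° ✓; |NE| = 25.10 ✓; |DE| = 46.33 ✓.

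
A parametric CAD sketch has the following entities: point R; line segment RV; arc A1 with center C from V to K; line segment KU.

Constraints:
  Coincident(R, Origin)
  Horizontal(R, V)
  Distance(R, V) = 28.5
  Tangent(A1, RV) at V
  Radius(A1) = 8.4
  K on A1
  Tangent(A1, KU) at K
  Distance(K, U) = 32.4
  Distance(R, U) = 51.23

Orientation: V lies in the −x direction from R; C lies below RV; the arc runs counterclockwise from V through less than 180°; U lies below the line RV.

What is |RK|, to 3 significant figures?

38.1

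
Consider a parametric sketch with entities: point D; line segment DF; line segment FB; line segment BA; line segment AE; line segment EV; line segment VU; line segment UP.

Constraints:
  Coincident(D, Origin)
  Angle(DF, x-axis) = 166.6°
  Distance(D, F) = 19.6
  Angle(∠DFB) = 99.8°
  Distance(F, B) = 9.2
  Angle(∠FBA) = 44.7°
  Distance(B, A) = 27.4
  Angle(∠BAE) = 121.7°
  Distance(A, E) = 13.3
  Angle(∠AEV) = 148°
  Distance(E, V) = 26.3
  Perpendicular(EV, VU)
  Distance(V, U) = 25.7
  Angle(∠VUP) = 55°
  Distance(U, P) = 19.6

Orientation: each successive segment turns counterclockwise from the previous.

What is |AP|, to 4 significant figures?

22.76

D is at the origin; DF runs at 166.6° with length 19.6, so F = (-19.07, 4.542). ∠DFB = 99.8° gives FB at -113.2° from the x-axis; with |FB| = 9.2, B = (-22.69, -3.914). ∠FBA = 44.7° gives BA at 22.10° from the x-axis; with |BA| = 27.4, A = (2.696, 6.395). ∠BAE = 121.7° gives AE at 80.40° from the x-axis; with |AE| = 13.3, E = (4.914, 19.51). ∠AEV = 148.0° gives EV at 112.4° from the x-axis; with |EV| = 26.3, V = (-5.108, 43.82). EV is perpendicular to VU, so VU runs at -157.6°; with |VU| = 25.7, U = (-28.87, 34.03). ∠VUP = 55.0° gives UP at -32.60° from the x-axis; with |UP| = 19.6, P = (-12.36, 23.47). Then |AP| = |P − A| = 22.76.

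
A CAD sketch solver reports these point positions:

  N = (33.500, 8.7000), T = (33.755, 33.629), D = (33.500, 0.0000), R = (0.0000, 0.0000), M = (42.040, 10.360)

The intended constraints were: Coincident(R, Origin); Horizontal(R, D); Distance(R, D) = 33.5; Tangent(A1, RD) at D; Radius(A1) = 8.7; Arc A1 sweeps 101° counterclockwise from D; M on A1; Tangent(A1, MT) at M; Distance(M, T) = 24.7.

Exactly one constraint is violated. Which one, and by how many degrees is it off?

Tangent(A1, MT) at M — off by 8.60°.

R = (0.00, 0.00) ✓; R.y = 0.00, D.y = 0.00 ✓; |RD| = 33.50 ✓; ∠(ND, DR) = 90.00° ✓; |ND| = 8.700 ✓; bearing(N→M) − bearing(N→D) = 101.0° ✓; |NM| = 8.700 ✓; ∠(NM, MT) = 81.40° ✗; |MT| = 24.70 ✓.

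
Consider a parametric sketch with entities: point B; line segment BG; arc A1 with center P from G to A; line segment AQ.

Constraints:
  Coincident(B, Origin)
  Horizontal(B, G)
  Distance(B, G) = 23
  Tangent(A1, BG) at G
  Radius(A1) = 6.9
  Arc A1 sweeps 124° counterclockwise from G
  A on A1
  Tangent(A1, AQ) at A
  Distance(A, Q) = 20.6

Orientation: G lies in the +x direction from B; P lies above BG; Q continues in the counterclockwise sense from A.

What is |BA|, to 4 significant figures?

30.67

Since A1 is tangent to BG there, PG ⟂ BG, so P = G + (0, 6.9) = (23.00, 6.900). On A1, G sits at bearing -90° from P; a 124° counterclockwise sweep puts A at bearing 34°, so A = P + 6.9·(cos 34°, sin 34°) = (28.72, 10.76). Then |BA| = |A − B| = 30.67.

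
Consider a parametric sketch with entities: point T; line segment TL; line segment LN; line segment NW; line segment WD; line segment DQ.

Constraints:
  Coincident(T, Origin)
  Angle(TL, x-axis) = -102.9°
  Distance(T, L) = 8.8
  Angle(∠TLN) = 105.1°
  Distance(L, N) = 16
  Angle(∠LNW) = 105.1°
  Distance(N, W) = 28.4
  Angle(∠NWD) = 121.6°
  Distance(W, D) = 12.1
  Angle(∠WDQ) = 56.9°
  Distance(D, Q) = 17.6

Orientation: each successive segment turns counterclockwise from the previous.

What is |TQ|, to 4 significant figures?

16.99

∠NWD = 121.6° gives WD at 105.3° from the x-axis; with |WD| = 12.1, D = (28.37, 16.32). ∠WDQ = 56.9° gives DQ at -131.6° from the x-axis; with |DQ| = 17.6, Q = (16.69, 3.157). Then |TQ| = |Q − T| = 16.99.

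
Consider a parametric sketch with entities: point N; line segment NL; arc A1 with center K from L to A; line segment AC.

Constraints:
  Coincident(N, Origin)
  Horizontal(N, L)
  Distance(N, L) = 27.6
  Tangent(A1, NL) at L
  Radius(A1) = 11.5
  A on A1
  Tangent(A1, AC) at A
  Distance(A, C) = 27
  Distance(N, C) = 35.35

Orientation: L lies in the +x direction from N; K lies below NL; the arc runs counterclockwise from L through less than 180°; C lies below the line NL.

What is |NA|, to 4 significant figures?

18.51

N is at the origin; N and L share the same y with |NL| = 27.6 and L on the +x side, so L = (27.60, 0.000). The tangent condition forces KL to be normal to NL, so K = L + (0, -11.5) = (27.60, -11.50). Since KA ⟂ AC (tangency), |KC| = √(11.5² + 27.0²) = 29.35 regardless of where A sits on A1. So C lies on both circle(N, 35.35) and circle(K, 29.35); the below-NL intersection is C = (8.986, -34.19). A is the foot of the tangent from C: A = (16.56, -8.273).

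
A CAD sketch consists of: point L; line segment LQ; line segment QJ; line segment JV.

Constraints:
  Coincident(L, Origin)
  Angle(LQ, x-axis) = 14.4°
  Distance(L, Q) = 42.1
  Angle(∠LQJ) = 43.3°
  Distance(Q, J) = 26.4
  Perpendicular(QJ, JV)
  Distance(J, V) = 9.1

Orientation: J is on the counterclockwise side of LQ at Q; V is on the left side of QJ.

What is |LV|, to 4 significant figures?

20.22

L is at the origin; LQ runs at 14.4° with length 42.1, so Q = 42.1·(cos 14.4°, sin 14.4°) = (40.78, 10.47). ∠LQJ = 43.3°, so QJ runs at 14.4° + (180° − 43.3°) = 151.1° from the x-axis; with |QJ| = 26.4, J = Q + 26.4·(cos 151.1°, sin 151.1°) = (17.67, 23.23). QJ is perpendicular to JV; with |JV| = 9.1 on the left of QJ, V = J + 9.1·(-0.4833, -0.8755) = (13.27, 15.26). Then |LV| = |V − L| = 20.22.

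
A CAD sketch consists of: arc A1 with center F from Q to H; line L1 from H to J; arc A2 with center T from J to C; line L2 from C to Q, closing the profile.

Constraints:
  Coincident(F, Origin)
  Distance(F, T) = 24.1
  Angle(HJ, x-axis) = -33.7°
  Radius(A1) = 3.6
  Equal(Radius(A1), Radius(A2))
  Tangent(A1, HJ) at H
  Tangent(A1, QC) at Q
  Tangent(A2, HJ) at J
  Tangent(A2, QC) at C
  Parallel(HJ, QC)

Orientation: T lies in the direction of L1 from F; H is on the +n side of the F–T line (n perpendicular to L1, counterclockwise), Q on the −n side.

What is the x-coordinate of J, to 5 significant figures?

22.048

The slot axis is L1's direction at -33.7°, so u = (cos -33.7°, sin -33.7°) = (0.83195, -0.55484) and n = (−sin -33.7°, cos -33.7°) = (0.55484, 0.83195). F is at the origin and T lies 24.1 along u from F, so T = 24.1·u = (20.050, -13.372). Tangency of A1 to both parallel lines with radius 3.6 puts H and Q at F ± 3.6·n: H = (1.9974, 2.9950), Q = (-1.9974, -2.9950). Equal radii place J and C the same way about T: J = T + 3.6·n = (22.048, -10.377), C = T − 3.6·n = (18.053, -16.367). So J.x = 22.048.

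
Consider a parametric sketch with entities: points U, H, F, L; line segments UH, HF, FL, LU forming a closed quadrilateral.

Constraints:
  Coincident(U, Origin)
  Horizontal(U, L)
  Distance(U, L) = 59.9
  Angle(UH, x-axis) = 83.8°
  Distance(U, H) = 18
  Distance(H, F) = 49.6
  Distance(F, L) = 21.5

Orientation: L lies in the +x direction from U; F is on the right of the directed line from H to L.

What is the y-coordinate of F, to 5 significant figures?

-11.617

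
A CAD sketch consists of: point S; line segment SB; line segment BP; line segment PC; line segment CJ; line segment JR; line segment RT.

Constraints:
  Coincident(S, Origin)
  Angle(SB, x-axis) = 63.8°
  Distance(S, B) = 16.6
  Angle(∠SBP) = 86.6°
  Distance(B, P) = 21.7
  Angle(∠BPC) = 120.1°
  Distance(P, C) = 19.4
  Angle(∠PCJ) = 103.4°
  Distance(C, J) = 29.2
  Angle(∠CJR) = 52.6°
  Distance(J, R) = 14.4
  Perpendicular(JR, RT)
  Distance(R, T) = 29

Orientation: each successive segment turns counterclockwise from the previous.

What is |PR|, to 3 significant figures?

26.0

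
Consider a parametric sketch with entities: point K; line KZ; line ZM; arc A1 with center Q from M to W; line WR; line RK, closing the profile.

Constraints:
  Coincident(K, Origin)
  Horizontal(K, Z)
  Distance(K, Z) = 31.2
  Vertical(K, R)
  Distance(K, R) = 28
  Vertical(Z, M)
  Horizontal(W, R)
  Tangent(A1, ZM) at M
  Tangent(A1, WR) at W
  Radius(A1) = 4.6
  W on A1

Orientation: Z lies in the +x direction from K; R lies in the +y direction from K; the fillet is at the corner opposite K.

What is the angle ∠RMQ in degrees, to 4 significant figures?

8.387°

The virtual corner opposite K is at (31.20, 28.00). Tangency of A1 to ZM means the radius QM is perpendicular to ZM and A1 meets WR tangentially, so QW is at right angles to WR, with radius 4.6, so the center Q sits 4.6 in from both sides at Q = (26.60, 23.40). That places the tangent points at M = (31.20, 23.40) on ZM and W = (26.60, 28.00) on WR. Then cos ∠RMQ = MR·MQ / (|MR||MQ|), giving 8.387°.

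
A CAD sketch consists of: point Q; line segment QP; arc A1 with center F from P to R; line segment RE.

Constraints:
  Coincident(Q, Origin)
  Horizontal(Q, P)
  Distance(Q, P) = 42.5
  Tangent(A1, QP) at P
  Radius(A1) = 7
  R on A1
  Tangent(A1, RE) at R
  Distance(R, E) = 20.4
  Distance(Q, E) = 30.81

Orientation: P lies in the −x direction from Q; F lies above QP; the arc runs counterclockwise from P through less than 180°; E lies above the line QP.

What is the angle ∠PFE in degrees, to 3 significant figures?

123°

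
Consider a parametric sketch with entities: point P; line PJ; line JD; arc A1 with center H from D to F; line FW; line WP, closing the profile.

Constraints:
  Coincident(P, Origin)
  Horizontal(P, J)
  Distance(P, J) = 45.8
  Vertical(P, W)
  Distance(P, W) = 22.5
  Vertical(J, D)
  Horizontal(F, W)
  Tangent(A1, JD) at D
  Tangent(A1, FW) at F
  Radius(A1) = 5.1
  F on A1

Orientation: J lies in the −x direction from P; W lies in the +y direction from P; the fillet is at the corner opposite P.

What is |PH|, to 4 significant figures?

44.26

P and W share the same x with |PW| = 22.5 and W on the +y side, so W = (0.000, 22.50). The virtual corner opposite P is at (-45.80, 22.50). A1 meets JD tangentially, so HD is at right angles to JD and the tangent condition forces HF to be normal to FW, with radius 5.1, so the center H sits 5.1 in from both sides at H = (-40.70, 17.40). Then |PH| = |H − P| = 44.26.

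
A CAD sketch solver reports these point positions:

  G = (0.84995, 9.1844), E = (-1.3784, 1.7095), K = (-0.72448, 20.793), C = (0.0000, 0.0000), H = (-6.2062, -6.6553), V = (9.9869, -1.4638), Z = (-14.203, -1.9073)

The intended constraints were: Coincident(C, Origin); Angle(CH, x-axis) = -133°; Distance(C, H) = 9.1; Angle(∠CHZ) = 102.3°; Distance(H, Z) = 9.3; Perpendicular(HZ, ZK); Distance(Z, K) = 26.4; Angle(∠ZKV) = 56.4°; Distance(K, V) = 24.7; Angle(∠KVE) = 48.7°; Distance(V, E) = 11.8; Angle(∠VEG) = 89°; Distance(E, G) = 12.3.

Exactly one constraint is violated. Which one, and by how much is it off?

Distance(E, G) = 12.3 — off by 4.50.

C = (0.00, 0.00) ✓; CH at -133.0° ✓; |CH| = 9.100 ✓; ∠CHZ = 102.3° ✓; |HZ| = 9.300 ✓; ∠(HZ, ZK) = 90.00° ✓; |ZK| = 26.40 ✓; ∠ZKV = 56.40° ✓; |KV| = 24.70 ✓; ∠KVE = 48.70° ✓; |VE| = 11.80 ✓; ∠VEG = 89.00° ✓; |EG| = 7.800 ✗.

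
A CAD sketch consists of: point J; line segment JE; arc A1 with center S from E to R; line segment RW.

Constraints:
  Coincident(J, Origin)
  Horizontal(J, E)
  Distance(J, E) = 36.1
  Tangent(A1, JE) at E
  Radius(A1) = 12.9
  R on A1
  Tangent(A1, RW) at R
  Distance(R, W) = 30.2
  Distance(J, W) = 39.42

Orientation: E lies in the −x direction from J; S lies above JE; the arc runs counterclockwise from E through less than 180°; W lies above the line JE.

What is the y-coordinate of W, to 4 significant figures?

36.95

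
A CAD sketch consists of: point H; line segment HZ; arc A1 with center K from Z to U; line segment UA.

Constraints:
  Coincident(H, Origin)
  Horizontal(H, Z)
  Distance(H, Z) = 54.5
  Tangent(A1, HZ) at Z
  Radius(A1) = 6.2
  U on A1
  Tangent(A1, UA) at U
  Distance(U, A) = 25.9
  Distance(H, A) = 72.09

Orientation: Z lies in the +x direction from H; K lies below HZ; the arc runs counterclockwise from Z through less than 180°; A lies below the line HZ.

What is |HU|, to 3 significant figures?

50.6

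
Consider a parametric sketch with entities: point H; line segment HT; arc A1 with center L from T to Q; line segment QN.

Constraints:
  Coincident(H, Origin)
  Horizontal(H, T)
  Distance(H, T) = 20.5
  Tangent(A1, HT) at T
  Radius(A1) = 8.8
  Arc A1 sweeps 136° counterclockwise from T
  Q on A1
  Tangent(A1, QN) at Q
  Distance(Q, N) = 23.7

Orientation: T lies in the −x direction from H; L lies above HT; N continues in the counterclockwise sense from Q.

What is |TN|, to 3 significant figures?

33.4

H is at the origin; HT is horizontal with |HT| = 20.5 and T on the −x side, so T = (-20.5, 0.00). Since A1 is tangent to HT there, LT ⟂ HT, so L = T + (0, 8.8) = (-20.5, 8.80). On A1, T sits at bearing -90° from L; a 136° counterclockwise sweep puts Q at bearing 46°, so Q = L + 8.8·(cos 46°, sin 46°) = (-14.4, 15.1). The tangent condition forces LQ to be normal to QN, so QN runs along (−sin 46°, cos 46°); with |QN| = 23.7, N = (-31.4, 31.6). Then |TN| = |N − T| = 33.4.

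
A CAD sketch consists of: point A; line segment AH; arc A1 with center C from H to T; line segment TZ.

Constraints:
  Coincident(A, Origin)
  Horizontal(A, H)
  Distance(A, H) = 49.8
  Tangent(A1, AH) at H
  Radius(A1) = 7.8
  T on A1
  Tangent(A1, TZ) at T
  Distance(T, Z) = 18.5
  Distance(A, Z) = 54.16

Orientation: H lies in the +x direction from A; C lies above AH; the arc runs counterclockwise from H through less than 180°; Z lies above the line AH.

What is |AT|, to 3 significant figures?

57.7

A is at the origin; AH is horizontal with |AH| = 49.8 and H on the +x side, so H = (49.8, 0.00). Since A1 is tangent to AH there, CH ⟂ AH, so C = H + (0, 7.8) = (49.8, 7.80). Since CT ⟂ TZ (tangency), |CZ| = √(7.8² + 18.5²) = 20.1 regardless of where T sits on A1. So Z lies on both circle(A, 54.16) and circle(C, 20.1); the above-AH intersection is Z = (46.6, 27.6). T is the foot of the tangent from Z: T = (56.4, 11.9).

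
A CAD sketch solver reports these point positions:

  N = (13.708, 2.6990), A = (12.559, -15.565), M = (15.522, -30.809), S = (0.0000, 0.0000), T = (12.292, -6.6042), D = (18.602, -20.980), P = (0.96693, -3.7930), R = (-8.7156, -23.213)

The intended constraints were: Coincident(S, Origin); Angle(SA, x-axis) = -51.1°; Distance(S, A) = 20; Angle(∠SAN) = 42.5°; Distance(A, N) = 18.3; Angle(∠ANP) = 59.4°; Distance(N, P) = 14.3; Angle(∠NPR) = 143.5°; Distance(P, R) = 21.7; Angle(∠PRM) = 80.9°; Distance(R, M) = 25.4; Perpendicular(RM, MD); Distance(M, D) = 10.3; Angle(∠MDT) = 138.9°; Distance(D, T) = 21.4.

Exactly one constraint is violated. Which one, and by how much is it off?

Distance(D, T) = 21.4 — off by 5.70.

S = (0.00, 0.00) ✓; SA at -51.10° ✓; |SA| = 20.00 ✓; ∠SAN = 42.50° ✓; |AN| = 18.30 ✓; ∠ANP = 59.40° ✓; |NP| = 14.30 ✓; ∠NPR = 143.5° ✓; |PR| = 21.70 ✓; ∠PRM = 80.90° ✓; |RM| = 25.40 ✓; ∠(RM, MD) = 90.00° ✓; |MD| = 10.30 ✓; ∠MDT = 138.9° ✓; |DT| = 15.70 ✗.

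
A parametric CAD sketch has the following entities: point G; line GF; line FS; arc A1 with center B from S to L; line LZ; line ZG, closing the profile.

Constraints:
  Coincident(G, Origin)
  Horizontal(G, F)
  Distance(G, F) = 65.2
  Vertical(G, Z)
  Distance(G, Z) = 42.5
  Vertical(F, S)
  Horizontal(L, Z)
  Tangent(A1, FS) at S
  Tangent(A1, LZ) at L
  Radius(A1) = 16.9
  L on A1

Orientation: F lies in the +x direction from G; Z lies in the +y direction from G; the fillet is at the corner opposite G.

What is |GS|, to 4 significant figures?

70.05

G is at the origin; GF is horizontal with |GF| = 65.2 and F on the +x side, so F = (65.20, 0.000). G and Z share the same x with |GZ| = 42.5 and Z on the +y side, so Z = (0.000, 42.50). The virtual corner opposite G is at (65.20, 42.50). Since A1 is tangent to FS there, BS ⟂ FS and A1 meets LZ tangentially, so BL is at right angles to LZ, with radius 16.9, so the center B sits 16.9 in from both sides at B = (48.30, 25.60). That places the tangent points at S = (65.20, 25.60) on FS and L = (48.30, 42.50) on LZ. Then |GS| = |S − G| = 70.05.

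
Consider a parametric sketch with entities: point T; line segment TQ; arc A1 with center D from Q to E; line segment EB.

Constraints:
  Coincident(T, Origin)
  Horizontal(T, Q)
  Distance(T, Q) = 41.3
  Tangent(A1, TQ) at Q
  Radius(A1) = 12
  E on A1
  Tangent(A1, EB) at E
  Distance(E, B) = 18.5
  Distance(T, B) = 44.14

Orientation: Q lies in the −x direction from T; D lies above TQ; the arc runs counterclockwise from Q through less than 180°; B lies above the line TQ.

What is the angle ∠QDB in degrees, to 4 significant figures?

152.0°

T is at the origin; T and Q share the same y with |TQ| = 41.3 and Q on the −x side, so Q = (-41.30, 0.000). The tangent condition forces DQ to be normal to TQ, so D = Q + (0, 12) = (-41.30, 12.00). Since DE ⟂ EB (tangency), |DB| = √(12.0² + 18.5²) = 22.05 regardless of where E sits on A1. So B lies on both circle(T, 44.14) and circle(D, 22.05); the above-TQ intersection is B = (-30.95, 31.47). E is the foot of the tangent from B: E = (-29.35, 13.04).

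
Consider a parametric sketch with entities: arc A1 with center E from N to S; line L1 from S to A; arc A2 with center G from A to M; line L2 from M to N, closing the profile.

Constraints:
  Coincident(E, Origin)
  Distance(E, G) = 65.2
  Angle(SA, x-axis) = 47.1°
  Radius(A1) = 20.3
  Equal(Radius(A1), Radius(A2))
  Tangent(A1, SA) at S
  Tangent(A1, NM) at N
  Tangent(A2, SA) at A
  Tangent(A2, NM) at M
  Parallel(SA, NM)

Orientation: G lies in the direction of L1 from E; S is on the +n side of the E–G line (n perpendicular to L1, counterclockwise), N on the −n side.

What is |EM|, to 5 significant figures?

68.287

The slot axis is L1's direction at 47.1°, so u = (cos 47.1°, sin 47.1°) = (0.68072, 0.73254) and n = (−sin 47.1°, cos 47.1°) = (-0.73254, 0.68072). E is at the origin and G lies 65.2 along u from E, so G = 65.2·u = (44.383, 47.762). Tangency of A1 to both parallel lines with radius 20.3 puts S and N at E ± 20.3·n: S = (-14.871, 13.819), N = (14.871, -13.819). Equal radii place A and M the same way about G: A = G + 20.3·n = (29.512, 61.580), M = G − 20.3·n = (59.254, 33.943). Then |EM| = |M − E| = 68.287.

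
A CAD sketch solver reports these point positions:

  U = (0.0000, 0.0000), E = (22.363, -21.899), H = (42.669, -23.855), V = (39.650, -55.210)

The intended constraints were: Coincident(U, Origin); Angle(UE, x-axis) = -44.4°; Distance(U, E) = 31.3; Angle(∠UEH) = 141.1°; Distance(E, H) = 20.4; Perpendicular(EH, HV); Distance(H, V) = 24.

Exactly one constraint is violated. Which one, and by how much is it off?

Distance(H, V) = 24 — off by 7.50.

U = (0.00, 0.00) ✓; UE at -44.40° ✓; |UE| = 31.30 ✓; ∠UEH = 141.1° ✓; |EH| = 20.40 ✓; ∠(EH, HV) = 90.00° ✓; |HV| = 31.50 ✗.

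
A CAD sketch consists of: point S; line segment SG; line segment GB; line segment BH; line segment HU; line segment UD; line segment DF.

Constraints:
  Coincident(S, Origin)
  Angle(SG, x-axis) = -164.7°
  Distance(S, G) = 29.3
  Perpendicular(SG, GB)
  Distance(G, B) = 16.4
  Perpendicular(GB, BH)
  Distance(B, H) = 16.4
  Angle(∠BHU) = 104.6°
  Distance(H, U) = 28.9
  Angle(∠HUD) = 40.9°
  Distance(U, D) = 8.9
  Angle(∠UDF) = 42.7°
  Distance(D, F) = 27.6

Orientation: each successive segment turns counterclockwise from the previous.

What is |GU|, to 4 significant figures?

26.36

S is at the origin; SG runs at -164.7° with length 29.3, so G = (-28.26, -7.731). SG is perpendicular to GB, so GB runs at -74.70°; with |GB| = 16.4, B = (-23.93, -23.55). GB ⟂ BH, so BH runs at 15.30°; with |BH| = 16.4, H = (-8.115, -19.22). ∠BHU = 104.6° gives HU at 90.70° from the x-axis; with |HU| = 28.9, U = (-8.468, 9.675). Then |GU| = |U − G| = 26.36.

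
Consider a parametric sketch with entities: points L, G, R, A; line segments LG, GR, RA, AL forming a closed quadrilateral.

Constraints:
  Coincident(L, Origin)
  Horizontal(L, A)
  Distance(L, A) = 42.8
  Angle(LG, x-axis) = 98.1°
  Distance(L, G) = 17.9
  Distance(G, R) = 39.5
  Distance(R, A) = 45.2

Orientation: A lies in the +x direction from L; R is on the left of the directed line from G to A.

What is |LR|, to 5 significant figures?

51.115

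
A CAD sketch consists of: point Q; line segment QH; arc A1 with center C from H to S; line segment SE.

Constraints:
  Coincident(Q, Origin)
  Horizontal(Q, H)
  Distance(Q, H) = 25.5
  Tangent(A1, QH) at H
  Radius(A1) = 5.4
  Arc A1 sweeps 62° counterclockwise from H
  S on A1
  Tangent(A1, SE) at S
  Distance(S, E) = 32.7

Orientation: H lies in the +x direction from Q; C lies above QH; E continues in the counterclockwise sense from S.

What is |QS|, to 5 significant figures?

30.403

Q is at the origin; QH is horizontal with |QH| = 25.5 and H on the +x side, so H = (25.500, 0.0000). A1 meets QH tangentially, so CH is at right angles to QH, so C = H + (0, 5.4) = (25.500, 5.4000). On A1, H sits at bearing -90° from C; a 62° counterclockwise sweep puts S at bearing -28°, so S = C + 5.4·(cos -28°, sin -28°) = (30.268, 2.8649). Then |QS| = |S − Q| = 30.403.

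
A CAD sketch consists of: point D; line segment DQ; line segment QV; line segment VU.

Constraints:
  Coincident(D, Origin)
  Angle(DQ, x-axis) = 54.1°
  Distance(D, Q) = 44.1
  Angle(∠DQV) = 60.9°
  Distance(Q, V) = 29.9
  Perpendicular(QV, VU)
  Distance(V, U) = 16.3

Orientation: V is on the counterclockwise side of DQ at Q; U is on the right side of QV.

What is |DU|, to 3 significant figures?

55.5

D is at the origin; DQ runs at 54.1° with length 44.1, so Q = 44.1·(cos 54.1°, sin 54.1°) = (25.9, 35.7). ∠DQV = 60.9°, so QV runs at 54.1° + (180° − 60.9°) = 173° from the x-axis; with |QV| = 29.9, V = Q + 29.9·(cos 173°, sin 173°) = (-3.83, 39.3). QV is perpendicular to VU; with |VU| = 16.3 on the right of QV, U = V + 16.3·(0.118, 0.993) = (-1.90, 55.4). Then |DU| = |U − D| = 55.5.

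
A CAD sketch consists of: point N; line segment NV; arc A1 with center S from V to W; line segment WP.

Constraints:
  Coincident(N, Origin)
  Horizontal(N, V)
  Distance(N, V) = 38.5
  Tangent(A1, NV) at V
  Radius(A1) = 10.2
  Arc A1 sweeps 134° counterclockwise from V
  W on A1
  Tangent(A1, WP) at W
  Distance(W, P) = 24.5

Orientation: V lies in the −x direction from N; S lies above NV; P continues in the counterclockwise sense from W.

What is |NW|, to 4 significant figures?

35.64

The tangent condition forces SV to be normal to NV, so S = V + (0, 10.2) = (-38.50, 10.20). On A1, V sits at bearing -90° from S; a 134° counterclockwise sweep puts W at bearing 44°, so W = S + 10.2·(cos 44°, sin 44°) = (-31.16, 17.29). Then |NW| = |W − N| = 35.64.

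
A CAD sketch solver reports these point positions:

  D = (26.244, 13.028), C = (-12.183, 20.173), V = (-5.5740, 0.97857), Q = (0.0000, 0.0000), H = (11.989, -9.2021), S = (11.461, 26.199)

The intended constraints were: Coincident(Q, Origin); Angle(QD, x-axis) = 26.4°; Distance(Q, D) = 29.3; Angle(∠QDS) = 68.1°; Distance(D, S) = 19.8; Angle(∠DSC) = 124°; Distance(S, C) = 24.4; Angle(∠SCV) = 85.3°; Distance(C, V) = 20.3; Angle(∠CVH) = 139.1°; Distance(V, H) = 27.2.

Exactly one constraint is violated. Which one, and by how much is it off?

Distance(V, H) = 27.2 — off by 6.90.

Q = (0.00, 0.00) ✓; QD at 26.40° ✓; |QD| = 29.30 ✓; ∠QDS = 68.10° ✓; |DS| = 19.80 ✓; ∠DSC = 124.0° ✓; |SC| = 24.40 ✓; ∠SCV = 85.30° ✓; |CV| = 20.30 ✓; ∠CVH = 139.1° ✓; |VH| = 20.30 ✗.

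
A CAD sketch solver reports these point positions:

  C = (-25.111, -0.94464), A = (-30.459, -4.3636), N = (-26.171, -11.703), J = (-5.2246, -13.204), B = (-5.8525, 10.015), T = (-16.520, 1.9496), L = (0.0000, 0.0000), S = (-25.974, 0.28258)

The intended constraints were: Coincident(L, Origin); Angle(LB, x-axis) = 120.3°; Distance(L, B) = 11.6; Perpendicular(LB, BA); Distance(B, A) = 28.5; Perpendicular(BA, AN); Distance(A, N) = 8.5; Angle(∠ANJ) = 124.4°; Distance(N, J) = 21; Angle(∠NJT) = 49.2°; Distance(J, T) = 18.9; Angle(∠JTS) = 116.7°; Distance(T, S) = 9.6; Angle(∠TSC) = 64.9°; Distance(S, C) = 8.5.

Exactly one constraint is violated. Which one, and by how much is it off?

Distance(S, C) = 8.5 — off by 7.00.

L = (0.00, 0.00) ✓; LB at 120.3° ✓; |LB| = 11.60 ✓; ∠(LB, BA) = 90.00° ✓; |BA| = 28.50 ✓; ∠(BA, AN) = 90.00° ✓; |AN| = 8.500 ✓; ∠ANJ = 124.4° ✓; |NJ| = 21.00 ✓; ∠NJT = 49.20° ✓; |JT| = 18.90 ✓; ∠JTS = 116.7° ✓; |TS| = 9.600 ✓; ∠TSC = 64.88° ✓; |SC| = 1.500 ✗.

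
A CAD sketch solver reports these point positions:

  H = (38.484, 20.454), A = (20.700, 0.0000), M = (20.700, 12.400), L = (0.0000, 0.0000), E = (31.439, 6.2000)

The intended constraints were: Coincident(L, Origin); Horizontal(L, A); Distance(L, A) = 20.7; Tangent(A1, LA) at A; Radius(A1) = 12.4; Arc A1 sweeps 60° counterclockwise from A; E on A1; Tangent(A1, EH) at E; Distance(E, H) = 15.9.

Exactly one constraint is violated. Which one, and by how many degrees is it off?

Tangent(A1, EH) at E — off by 3.70°.

L = (0.00, 0.00) ✓; L.y = 0.00, A.y = 0.00 ✓; |LA| = 20.70 ✓; ∠(MA, AL) = 90.00° ✓; |MA| = 12.40 ✓; bearing(M→E) − bearing(M→A) = 60.00° ✓; |ME| = 12.40 ✓; ∠(ME, EH) = 86.30° ✗; |EH| = 15.90 ✓.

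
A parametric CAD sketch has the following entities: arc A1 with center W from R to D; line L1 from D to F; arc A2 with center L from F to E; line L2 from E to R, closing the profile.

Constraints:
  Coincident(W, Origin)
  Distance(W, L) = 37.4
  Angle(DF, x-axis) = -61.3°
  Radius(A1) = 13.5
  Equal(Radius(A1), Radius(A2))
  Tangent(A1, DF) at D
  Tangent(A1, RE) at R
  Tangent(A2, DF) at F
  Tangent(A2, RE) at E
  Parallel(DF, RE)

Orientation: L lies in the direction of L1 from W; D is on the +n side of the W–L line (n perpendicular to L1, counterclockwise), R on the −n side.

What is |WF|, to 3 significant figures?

39.8

Tangency of A1 to both parallel lines with radius 13.5 puts D and R at W ± 13.5·n: D = (11.8, 6.48), R = (-11.8, -6.48). Equal radii place F and E the same way about L: F = L + 13.5·n = (29.8, -26.3), E = L − 13.5·n = (6.12, -39.3). Then |WF| = |F − W| = 39.8.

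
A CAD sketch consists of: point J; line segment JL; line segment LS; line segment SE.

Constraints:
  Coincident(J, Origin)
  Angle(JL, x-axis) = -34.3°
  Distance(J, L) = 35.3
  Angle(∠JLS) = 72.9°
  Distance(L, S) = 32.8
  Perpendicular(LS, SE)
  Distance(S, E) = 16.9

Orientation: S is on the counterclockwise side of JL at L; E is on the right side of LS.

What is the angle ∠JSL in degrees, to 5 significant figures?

56.395°

J is at the origin; JL runs at -34.3° with length 35.3, so L = 35.3·(cos -34.3°, sin -34.3°) = (29.161, -19.892). ∠JLS = 72.9°, so LS runs at -34.3° + (180° − 72.9°) = 72.800° from the x-axis; with |LS| = 32.8, S = L + 32.8·(cos 72.800°, sin 72.800°) = (38.860, 11.441). Then cos ∠JSL = SJ·SL / (|SJ||SL|), giving 56.395°.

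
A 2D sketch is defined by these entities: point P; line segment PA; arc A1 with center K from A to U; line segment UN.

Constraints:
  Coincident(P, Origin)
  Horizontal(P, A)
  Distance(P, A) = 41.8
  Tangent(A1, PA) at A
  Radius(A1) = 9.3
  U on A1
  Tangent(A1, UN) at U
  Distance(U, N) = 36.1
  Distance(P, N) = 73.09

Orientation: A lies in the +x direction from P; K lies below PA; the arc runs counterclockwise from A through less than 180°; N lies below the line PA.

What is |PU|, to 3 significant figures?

38.4

P is at the origin; PA is horizontal with |PA| = 41.8 and A on the +x side, so A = (41.8, 0.00). The tangent condition forces KA to be normal to PA, so K = A + (0, -9.3) = (41.8, -9.30). Since KU ⟂ UN (tangency), |KN| = √(9.3² + 36.1²) = 37.3 regardless of where U sits on A1. So N lies on both circle(P, 73.09) and circle(K, 37.3); the below-PA intersection is N = (59.9, -41.9). U is the foot of the tangent from N: U = (35.1, -15.7).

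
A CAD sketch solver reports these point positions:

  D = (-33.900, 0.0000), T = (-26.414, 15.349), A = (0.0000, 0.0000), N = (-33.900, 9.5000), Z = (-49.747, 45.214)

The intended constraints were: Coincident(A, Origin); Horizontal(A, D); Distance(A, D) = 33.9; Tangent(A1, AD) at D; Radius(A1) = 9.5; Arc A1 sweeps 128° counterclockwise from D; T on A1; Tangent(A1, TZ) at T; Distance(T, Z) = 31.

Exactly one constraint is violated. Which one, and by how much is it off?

Distance(T, Z) = 31 — off by 6.90.

A = (0.00, 0.00) ✓; A.y = 0.00, D.y = 0.00 ✓; |AD| = 33.90 ✓; ∠(ND, DA) = 90.00° ✓; |ND| = 9.500 ✓; bearing(N→T) − bearing(N→D) = 128.0° ✓; |NT| = 9.500 ✓; ∠(NT, TZ) = 90.00° ✓; |TZ| = 37.90 ✗.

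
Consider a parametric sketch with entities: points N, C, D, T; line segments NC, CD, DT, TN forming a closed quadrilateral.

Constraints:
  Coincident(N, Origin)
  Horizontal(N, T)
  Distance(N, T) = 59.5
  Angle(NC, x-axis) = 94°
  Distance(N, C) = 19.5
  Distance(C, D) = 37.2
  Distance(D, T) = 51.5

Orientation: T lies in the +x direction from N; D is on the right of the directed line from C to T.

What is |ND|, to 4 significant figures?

18.97

N is at the origin; N and T share the same y with |NT| = 59.5 and T in +x, so T = (59.5, 0). NC runs at 94.0° with |NC| = 19.5, so C = (-1.360, 19.45). D is determined by |CD| = 37.2 and |DT| = 51.5 together: it lies at the intersection of circle(C, 37.2) and circle(T, 51.5). With |CT| = 63.89, the foot of the radical line on CT is 22.02 from C and the perpendicular offset is √(37.2² − 22.02²) = 29.98. Taking the right-of-CT solution: D = (10.49, -15.81).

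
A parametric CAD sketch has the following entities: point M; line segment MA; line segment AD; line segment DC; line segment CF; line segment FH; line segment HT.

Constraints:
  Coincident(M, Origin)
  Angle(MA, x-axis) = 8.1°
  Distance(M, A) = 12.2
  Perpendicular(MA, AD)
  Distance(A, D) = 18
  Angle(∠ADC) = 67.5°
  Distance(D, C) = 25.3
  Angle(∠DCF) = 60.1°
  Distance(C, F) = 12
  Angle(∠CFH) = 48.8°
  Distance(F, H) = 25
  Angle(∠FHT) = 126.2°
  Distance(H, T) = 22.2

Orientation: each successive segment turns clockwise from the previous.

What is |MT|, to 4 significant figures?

43.80

∠CFH = 48.8° gives FH at -85.50° from the x-axis; with |FH| = 25.0, H = (0.4518, -26.14). ∠FHT = 126.2° gives HT at -139.3° from the x-axis; with |HT| = 22.2, T = (-16.38, -40.62). Then |MT| = |T − M| = 43.80.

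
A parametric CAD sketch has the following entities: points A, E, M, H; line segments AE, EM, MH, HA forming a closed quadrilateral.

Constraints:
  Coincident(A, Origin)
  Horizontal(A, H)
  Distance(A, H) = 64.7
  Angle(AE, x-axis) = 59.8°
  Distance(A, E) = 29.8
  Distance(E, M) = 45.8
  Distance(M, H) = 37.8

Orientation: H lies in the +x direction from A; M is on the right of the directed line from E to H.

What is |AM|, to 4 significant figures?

35.44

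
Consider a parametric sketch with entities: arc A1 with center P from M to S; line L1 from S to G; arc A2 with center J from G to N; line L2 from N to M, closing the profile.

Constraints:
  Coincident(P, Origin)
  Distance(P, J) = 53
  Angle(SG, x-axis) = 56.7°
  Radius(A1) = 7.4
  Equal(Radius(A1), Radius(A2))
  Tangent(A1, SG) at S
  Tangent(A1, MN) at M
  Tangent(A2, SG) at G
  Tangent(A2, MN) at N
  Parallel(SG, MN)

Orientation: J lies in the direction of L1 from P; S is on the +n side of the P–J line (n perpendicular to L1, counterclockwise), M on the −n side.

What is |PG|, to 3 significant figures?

53.5

Tangency of A1 to both parallel lines with radius 7.4 puts S and M at P ± 7.4·n: S = (-6.18, 4.06), M = (6.18, -4.06). Equal radii place G and N the same way about J: G = J + 7.4·n = (22.9, 48.4), N = J − 7.4·n = (35.3, 40.2). Then |PG| = |G − P| = 53.5.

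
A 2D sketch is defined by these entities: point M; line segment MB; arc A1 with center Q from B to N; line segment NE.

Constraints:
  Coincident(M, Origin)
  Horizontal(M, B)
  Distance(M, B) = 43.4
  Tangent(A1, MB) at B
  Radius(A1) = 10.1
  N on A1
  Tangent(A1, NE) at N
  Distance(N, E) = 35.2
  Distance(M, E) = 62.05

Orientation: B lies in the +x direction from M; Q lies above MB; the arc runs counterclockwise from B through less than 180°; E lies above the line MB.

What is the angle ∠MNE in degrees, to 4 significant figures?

84.47°

Checks: |QN| = 10.10 ✓; ∠(QN, NE) = 90.00° ✓; |NE| = 35.20 ✓; |ME| = 62.05 ✓.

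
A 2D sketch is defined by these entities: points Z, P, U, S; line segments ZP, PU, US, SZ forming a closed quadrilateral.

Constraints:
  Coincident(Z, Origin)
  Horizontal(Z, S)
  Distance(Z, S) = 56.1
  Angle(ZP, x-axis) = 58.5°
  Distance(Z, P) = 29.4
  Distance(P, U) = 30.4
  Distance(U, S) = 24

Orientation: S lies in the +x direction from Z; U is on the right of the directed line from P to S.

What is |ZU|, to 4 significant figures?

32.10

Checks: |PU| = 30.40 ✓; |US| = 24.00 ✓.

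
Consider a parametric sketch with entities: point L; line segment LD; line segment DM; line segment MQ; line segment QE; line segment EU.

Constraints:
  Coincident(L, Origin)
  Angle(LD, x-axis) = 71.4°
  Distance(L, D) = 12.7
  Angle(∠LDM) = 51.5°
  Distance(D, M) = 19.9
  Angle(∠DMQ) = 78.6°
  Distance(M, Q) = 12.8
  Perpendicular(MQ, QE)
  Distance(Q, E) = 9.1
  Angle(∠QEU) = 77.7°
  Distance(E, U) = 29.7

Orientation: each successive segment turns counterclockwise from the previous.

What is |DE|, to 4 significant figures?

13.67

∠DMQ = 78.6° gives MQ at -58.70° from the x-axis; with |MQ| = 12.8, Q = (-8.011, -5.674). MQ is perpendicular to QE, so QE runs at 31.30°; with |QE| = 9.1, E = (-0.2355, -0.9463). Then |DE| = |E − D| = 13.67.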